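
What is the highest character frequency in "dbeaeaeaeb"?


Input: dbeaeaeaeb
Character counts:
  'a': 3
  'b': 2
  'd': 1
  'e': 4
Maximum frequency: 4

4


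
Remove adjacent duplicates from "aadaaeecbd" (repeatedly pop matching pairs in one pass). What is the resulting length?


Input: aadaaeecbd
Stack-based adjacent duplicate removal:
  Read 'a': push. Stack: a
  Read 'a': matches stack top 'a' => pop. Stack: (empty)
  Read 'd': push. Stack: d
  Read 'a': push. Stack: da
  Read 'a': matches stack top 'a' => pop. Stack: d
  Read 'e': push. Stack: de
  Read 'e': matches stack top 'e' => pop. Stack: d
  Read 'c': push. Stack: dc
  Read 'b': push. Stack: dcb
  Read 'd': push. Stack: dcbd
Final stack: "dcbd" (length 4)

4


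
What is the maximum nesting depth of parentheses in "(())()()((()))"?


Input: "(())()()((()))"
Tracking depth:
  Position 0 '(': depth becomes 1
  Position 1 '(': depth becomes 2
  Position 2 ')': depth becomes 1
  Position 3 ')': depth becomes 0
  Position 4 '(': depth becomes 1
  Position 5 ')': depth becomes 0
  Position 6 '(': depth becomes 1
  Position 7 ')': depth becomes 0
  Position 8 '(': depth becomes 1
  Position 9 '(': depth becomes 2
  Position 10 '(': depth becomes 3
  Position 11 ')': depth becomes 2
  Position 12 ')': depth becomes 1
  Position 13 ')': depth becomes 0
Maximum depth reached: 3

3


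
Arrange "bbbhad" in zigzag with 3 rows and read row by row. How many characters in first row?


Zigzag "bbbhad" into 3 rows:
Placing characters:
  'b' => row 0
  'b' => row 1
  'b' => row 2
  'h' => row 1
  'a' => row 0
  'd' => row 1
Rows:
  Row 0: "ba"
  Row 1: "bhd"
  Row 2: "b"
First row length: 2

2


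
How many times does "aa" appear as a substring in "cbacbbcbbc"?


Searching for "aa" in "cbacbbcbbc"
Scanning each position:
  Position 0: "cb" => no
  Position 1: "ba" => no
  Position 2: "ac" => no
  Position 3: "cb" => no
  Position 4: "bb" => no
  Position 5: "bc" => no
  Position 6: "cb" => no
  Position 7: "bb" => no
  Position 8: "bc" => no
Total occurrences: 0

0


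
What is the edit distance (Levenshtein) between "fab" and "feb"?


Computing edit distance: "fab" -> "feb"
DP table:
           f    e    b
      0    1    2    3
  f   1    0    1    2
  a   2    1    1    2
  b   3    2    2    1
Edit distance = dp[3][3] = 1

1


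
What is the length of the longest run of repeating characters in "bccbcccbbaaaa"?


Input: "bccbcccbbaaaa"
Scanning for longest run:
  Position 1 ('c'): new char, reset run to 1
  Position 2 ('c'): continues run of 'c', length=2
  Position 3 ('b'): new char, reset run to 1
  Position 4 ('c'): new char, reset run to 1
  Position 5 ('c'): continues run of 'c', length=2
  Position 6 ('c'): continues run of 'c', length=3
  Position 7 ('b'): new char, reset run to 1
  Position 8 ('b'): continues run of 'b', length=2
  Position 9 ('a'): new char, reset run to 1
  Position 10 ('a'): continues run of 'a', length=2
  Position 11 ('a'): continues run of 'a', length=3
  Position 12 ('a'): continues run of 'a', length=4
Longest run: 'a' with length 4

4


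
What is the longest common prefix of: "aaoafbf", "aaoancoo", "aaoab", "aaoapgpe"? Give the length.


Words: aaoafbf, aaoancoo, aaoab, aaoapgpe
  Position 0: all 'a' => match
  Position 1: all 'a' => match
  Position 2: all 'o' => match
  Position 3: all 'a' => match
  Position 4: ('f', 'n', 'b', 'p') => mismatch, stop
LCP = "aaoa" (length 4)

4


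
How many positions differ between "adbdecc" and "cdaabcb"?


Comparing "adbdecc" and "cdaabcb" position by position:
  Position 0: 'a' vs 'c' => DIFFER
  Position 1: 'd' vs 'd' => same
  Position 2: 'b' vs 'a' => DIFFER
  Position 3: 'd' vs 'a' => DIFFER
  Position 4: 'e' vs 'b' => DIFFER
  Position 5: 'c' vs 'c' => same
  Position 6: 'c' vs 'b' => DIFFER
Positions that differ: 5

5


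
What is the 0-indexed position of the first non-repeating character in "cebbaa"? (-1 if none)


Input: cebbaa
Character frequencies:
  'a': 2
  'b': 2
  'c': 1
  'e': 1
Scanning left to right for freq == 1:
  Position 0 ('c'): unique! => answer = 0

0


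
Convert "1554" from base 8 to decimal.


Input: "1554" in base 8
Positional expansion:
  Digit '1' (value 1) x 8^3 = 512
  Digit '5' (value 5) x 8^2 = 320
  Digit '5' (value 5) x 8^1 = 40
  Digit '4' (value 4) x 8^0 = 4
Sum = 876

876


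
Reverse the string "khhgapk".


Input: khhgapk
Reading characters right to left:
  Position 6: 'k'
  Position 5: 'p'
  Position 4: 'a'
  Position 3: 'g'
  Position 2: 'h'
  Position 1: 'h'
  Position 0: 'k'
Reversed: kpaghhk

kpaghhk


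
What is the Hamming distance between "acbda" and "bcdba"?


Comparing "acbda" and "bcdba" position by position:
  Position 0: 'a' vs 'b' => differ
  Position 1: 'c' vs 'c' => same
  Position 2: 'b' vs 'd' => differ
  Position 3: 'd' vs 'b' => differ
  Position 4: 'a' vs 'a' => same
Total differences (Hamming distance): 3

3


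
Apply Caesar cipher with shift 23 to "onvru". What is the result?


Caesar cipher: shift "onvru" by 23
  'o' (pos 14) + 23 = pos 11 = 'l'
  'n' (pos 13) + 23 = pos 10 = 'k'
  'v' (pos 21) + 23 = pos 18 = 's'
  'r' (pos 17) + 23 = pos 14 = 'o'
  'u' (pos 20) + 23 = pos 17 = 'r'
Result: lksor

lksor


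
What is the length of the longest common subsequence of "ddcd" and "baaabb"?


LCS of "ddcd" and "baaabb"
DP table:
           b    a    a    a    b    b
      0    0    0    0    0    0    0
  d   0    0    0    0    0    0    0
  d   0    0    0    0    0    0    0
  c   0    0    0    0    0    0    0
  d   0    0    0    0    0    0    0
LCS length = dp[4][6] = 0

0


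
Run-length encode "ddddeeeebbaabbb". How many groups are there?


Input: ddddeeeebbaabbb
Scanning for consecutive runs:
  Group 1: 'd' x 4 (positions 0-3)
  Group 2: 'e' x 4 (positions 4-7)
  Group 3: 'b' x 2 (positions 8-9)
  Group 4: 'a' x 2 (positions 10-11)
  Group 5: 'b' x 3 (positions 12-14)
Total groups: 5

5


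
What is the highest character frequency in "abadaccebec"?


Input: abadaccebec
Character counts:
  'a': 3
  'b': 2
  'c': 3
  'd': 1
  'e': 2
Maximum frequency: 3

3


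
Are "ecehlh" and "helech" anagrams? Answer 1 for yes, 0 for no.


Strings: "ecehlh", "helech"
Sorted first:  ceehhl
Sorted second: ceehhl
Sorted forms match => anagrams

1


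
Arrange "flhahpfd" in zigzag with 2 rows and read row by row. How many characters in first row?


Zigzag "flhahpfd" into 2 rows:
Placing characters:
  'f' => row 0
  'l' => row 1
  'h' => row 0
  'a' => row 1
  'h' => row 0
  'p' => row 1
  'f' => row 0
  'd' => row 1
Rows:
  Row 0: "fhhf"
  Row 1: "lapd"
First row length: 4

4


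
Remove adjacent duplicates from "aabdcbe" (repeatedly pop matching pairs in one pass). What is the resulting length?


Input: aabdcbe
Stack-based adjacent duplicate removal:
  Read 'a': push. Stack: a
  Read 'a': matches stack top 'a' => pop. Stack: (empty)
  Read 'b': push. Stack: b
  Read 'd': push. Stack: bd
  Read 'c': push. Stack: bdc
  Read 'b': push. Stack: bdcb
  Read 'e': push. Stack: bdcbe
Final stack: "bdcbe" (length 5)

5


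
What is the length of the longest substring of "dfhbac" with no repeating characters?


Input: "dfhbac"
Sliding window (track last position of each char):
  Position 0 ('d'): window [0,0] length 1 -- new best
  Position 1 ('f'): window [0,1] length 2 -- new best
  Position 2 ('h'): window [0,2] length 3 -- new best
  Position 3 ('b'): window [0,3] length 4 -- new best
  Position 4 ('a'): window [0,4] length 5 -- new best
  Position 5 ('c'): window [0,5] length 6 -- new best
Longest substring with no repeats: "dfhbac" with length 6

6


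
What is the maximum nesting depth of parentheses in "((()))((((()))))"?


Input: "((()))((((()))))"
Tracking depth:
  Position 0 '(': depth becomes 1
  Position 1 '(': depth becomes 2
  Position 2 '(': depth becomes 3
  Position 3 ')': depth becomes 2
  Position 4 ')': depth becomes 1
  Position 5 ')': depth becomes 0
  Position 6 '(': depth becomes 1
  Position 7 '(': depth becomes 2
  Position 8 '(': depth becomes 3
  Position 9 '(': depth becomes 4
  Position 10 '(': depth becomes 5
  Position 11 ')': depth becomes 4
  Position 12 ')': depth becomes 3
  Position 13 ')': depth becomes 2
  Position 14 ')': depth becomes 1
  Position 15 ')': depth becomes 0
Maximum depth reached: 5

5


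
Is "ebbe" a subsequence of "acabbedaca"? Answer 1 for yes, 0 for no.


Check if "ebbe" is a subsequence of "acabbedaca"
Greedy scan:
  Position 0 ('a'): no match needed
  Position 1 ('c'): no match needed
  Position 2 ('a'): no match needed
  Position 3 ('b'): no match needed
  Position 4 ('b'): no match needed
  Position 5 ('e'): matches sub[0] = 'e'
  Position 6 ('d'): no match needed
  Position 7 ('a'): no match needed
  Position 8 ('c'): no match needed
  Position 9 ('a'): no match needed
Only matched 1/4 characters => not a subsequence

0


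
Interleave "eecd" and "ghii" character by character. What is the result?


Interleaving "eecd" and "ghii":
  Position 0: 'e' from first, 'g' from second => "eg"
  Position 1: 'e' from first, 'h' from second => "eh"
  Position 2: 'c' from first, 'i' from second => "ci"
  Position 3: 'd' from first, 'i' from second => "di"
Result: egehcidi

egehcidi


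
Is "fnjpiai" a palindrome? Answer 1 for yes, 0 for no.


Input: fnjpiai
Reversed: iaipjnf
  Compare pos 0 ('f') with pos 6 ('i'): MISMATCH
  Compare pos 1 ('n') with pos 5 ('a'): MISMATCH
  Compare pos 2 ('j') with pos 4 ('i'): MISMATCH
Result: not a palindrome

0


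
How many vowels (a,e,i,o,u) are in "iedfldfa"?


Input: iedfldfa
Checking each character:
  'i' at position 0: vowel (running total: 1)
  'e' at position 1: vowel (running total: 2)
  'd' at position 2: consonant
  'f' at position 3: consonant
  'l' at position 4: consonant
  'd' at position 5: consonant
  'f' at position 6: consonant
  'a' at position 7: vowel (running total: 3)
Total vowels: 3

3


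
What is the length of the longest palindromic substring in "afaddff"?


Input: "afaddff"
Checking substrings for palindromes:
  [0:3] "afa" (len 3) => palindrome
  [3:5] "dd" (len 2) => palindrome
  [5:7] "ff" (len 2) => palindrome
Longest palindromic substring: "afa" with length 3

3


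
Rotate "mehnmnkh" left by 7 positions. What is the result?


Input: "mehnmnkh", rotate left by 7
First 7 characters: "mehnmnk"
Remaining characters: "h"
Concatenate remaining + first: "h" + "mehnmnk" = "hmehnmnk"

hmehnmnk


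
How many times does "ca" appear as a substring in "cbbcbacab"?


Searching for "ca" in "cbbcbacab"
Scanning each position:
  Position 0: "cb" => no
  Position 1: "bb" => no
  Position 2: "bc" => no
  Position 3: "cb" => no
  Position 4: "ba" => no
  Position 5: "ac" => no
  Position 6: "ca" => MATCH
  Position 7: "ab" => no
Total occurrences: 1

1


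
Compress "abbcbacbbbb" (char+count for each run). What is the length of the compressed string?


Input: abbcbacbbbb
Runs:
  'a' x 1 => "a1"
  'b' x 2 => "b2"
  'c' x 1 => "c1"
  'b' x 1 => "b1"
  'a' x 1 => "a1"
  'c' x 1 => "c1"
  'b' x 4 => "b4"
Compressed: "a1b2c1b1a1c1b4"
Compressed length: 14

14


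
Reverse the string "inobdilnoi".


Input: inobdilnoi
Reading characters right to left:
  Position 9: 'i'
  Position 8: 'o'
  Position 7: 'n'
  Position 6: 'l'
  Position 5: 'i'
  Position 4: 'd'
  Position 3: 'b'
  Position 2: 'o'
  Position 1: 'n'
  Position 0: 'i'
Reversed: ionlidboni

ionlidboni


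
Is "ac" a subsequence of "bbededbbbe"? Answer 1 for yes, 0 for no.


Check if "ac" is a subsequence of "bbededbbbe"
Greedy scan:
  Position 0 ('b'): no match needed
  Position 1 ('b'): no match needed
  Position 2 ('e'): no match needed
  Position 3 ('d'): no match needed
  Position 4 ('e'): no match needed
  Position 5 ('d'): no match needed
  Position 6 ('b'): no match needed
  Position 7 ('b'): no match needed
  Position 8 ('b'): no match needed
  Position 9 ('e'): no match needed
Only matched 0/2 characters => not a subsequence

0


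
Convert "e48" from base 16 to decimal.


Input: "e48" in base 16
Positional expansion:
  Digit 'e' (value 14) x 16^2 = 3584
  Digit '4' (value 4) x 16^1 = 64
  Digit '8' (value 8) x 16^0 = 8
Sum = 3656

3656


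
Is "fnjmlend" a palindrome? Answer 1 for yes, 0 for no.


Input: fnjmlend
Reversed: dnelmjnf
  Compare pos 0 ('f') with pos 7 ('d'): MISMATCH
  Compare pos 1 ('n') with pos 6 ('n'): match
  Compare pos 2 ('j') with pos 5 ('e'): MISMATCH
  Compare pos 3 ('m') with pos 4 ('l'): MISMATCH
Result: not a palindrome

0


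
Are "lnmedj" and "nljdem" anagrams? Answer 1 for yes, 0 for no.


Strings: "lnmedj", "nljdem"
Sorted first:  dejlmn
Sorted second: dejlmn
Sorted forms match => anagrams

1


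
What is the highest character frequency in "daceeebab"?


Input: daceeebab
Character counts:
  'a': 2
  'b': 2
  'c': 1
  'd': 1
  'e': 3
Maximum frequency: 3

3


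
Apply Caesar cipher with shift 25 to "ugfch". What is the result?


Caesar cipher: shift "ugfch" by 25
  'u' (pos 20) + 25 = pos 19 = 't'
  'g' (pos 6) + 25 = pos 5 = 'f'
  'f' (pos 5) + 25 = pos 4 = 'e'
  'c' (pos 2) + 25 = pos 1 = 'b'
  'h' (pos 7) + 25 = pos 6 = 'g'
Result: tfebg

tfebg


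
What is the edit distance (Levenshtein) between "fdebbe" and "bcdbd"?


Computing edit distance: "fdebbe" -> "bcdbd"
DP table:
           b    c    d    b    d
      0    1    2    3    4    5
  f   1    1    2    3    4    5
  d   2    2    2    2    3    4
  e   3    3    3    3    3    4
  b   4    3    4    4    3    4
  b   5    4    4    5    4    4
  e   6    5    5    5    5    5
Edit distance = dp[6][5] = 5

5


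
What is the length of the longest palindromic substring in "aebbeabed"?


Input: "aebbeabed"
Checking substrings for palindromes:
  [0:6] "aebbea" (len 6) => palindrome
  [1:5] "ebbe" (len 4) => palindrome
  [2:4] "bb" (len 2) => palindrome
Longest palindromic substring: "aebbea" with length 6

6


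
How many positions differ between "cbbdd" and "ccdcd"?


Comparing "cbbdd" and "ccdcd" position by position:
  Position 0: 'c' vs 'c' => same
  Position 1: 'b' vs 'c' => DIFFER
  Position 2: 'b' vs 'd' => DIFFER
  Position 3: 'd' vs 'c' => DIFFER
  Position 4: 'd' vs 'd' => same
Positions that differ: 3

3


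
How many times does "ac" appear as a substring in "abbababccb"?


Searching for "ac" in "abbababccb"
Scanning each position:
  Position 0: "ab" => no
  Position 1: "bb" => no
  Position 2: "ba" => no
  Position 3: "ab" => no
  Position 4: "ba" => no
  Position 5: "ab" => no
  Position 6: "bc" => no
  Position 7: "cc" => no
  Position 8: "cb" => no
Total occurrences: 0

0


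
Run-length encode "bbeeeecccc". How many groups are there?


Input: bbeeeecccc
Scanning for consecutive runs:
  Group 1: 'b' x 2 (positions 0-1)
  Group 2: 'e' x 4 (positions 2-5)
  Group 3: 'c' x 4 (positions 6-9)
Total groups: 3

3


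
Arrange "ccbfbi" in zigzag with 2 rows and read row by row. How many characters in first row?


Zigzag "ccbfbi" into 2 rows:
Placing characters:
  'c' => row 0
  'c' => row 1
  'b' => row 0
  'f' => row 1
  'b' => row 0
  'i' => row 1
Rows:
  Row 0: "cbb"
  Row 1: "cfi"
First row length: 3

3


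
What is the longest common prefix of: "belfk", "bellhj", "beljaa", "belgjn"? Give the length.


Words: belfk, bellhj, beljaa, belgjn
  Position 0: all 'b' => match
  Position 1: all 'e' => match
  Position 2: all 'l' => match
  Position 3: ('f', 'l', 'j', 'g') => mismatch, stop
LCP = "bel" (length 3)

3


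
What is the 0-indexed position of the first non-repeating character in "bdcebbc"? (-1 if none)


Input: bdcebbc
Character frequencies:
  'b': 3
  'c': 2
  'd': 1
  'e': 1
Scanning left to right for freq == 1:
  Position 0 ('b'): freq=3, skip
  Position 1 ('d'): unique! => answer = 1

1


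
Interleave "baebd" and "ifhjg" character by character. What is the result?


Interleaving "baebd" and "ifhjg":
  Position 0: 'b' from first, 'i' from second => "bi"
  Position 1: 'a' from first, 'f' from second => "af"
  Position 2: 'e' from first, 'h' from second => "eh"
  Position 3: 'b' from first, 'j' from second => "bj"
  Position 4: 'd' from first, 'g' from second => "dg"
Result: biafehbjdg

biafehbjdg


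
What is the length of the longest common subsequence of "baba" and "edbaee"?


LCS of "baba" and "edbaee"
DP table:
           e    d    b    a    e    e
      0    0    0    0    0    0    0
  b   0    0    0    1    1    1    1
  a   0    0    0    1    2    2    2
  b   0    0    0    1    2    2    2
  a   0    0    0    1    2    2    2
LCS length = dp[4][6] = 2

2


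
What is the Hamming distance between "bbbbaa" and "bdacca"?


Comparing "bbbbaa" and "bdacca" position by position:
  Position 0: 'b' vs 'b' => same
  Position 1: 'b' vs 'd' => differ
  Position 2: 'b' vs 'a' => differ
  Position 3: 'b' vs 'c' => differ
  Position 4: 'a' vs 'c' => differ
  Position 5: 'a' vs 'a' => same
Total differences (Hamming distance): 4

4


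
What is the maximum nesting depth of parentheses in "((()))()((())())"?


Input: "((()))()((())())"
Tracking depth:
  Position 0 '(': depth becomes 1
  Position 1 '(': depth becomes 2
  Position 2 '(': depth becomes 3
  Position 3 ')': depth becomes 2
  Position 4 ')': depth becomes 1
  Position 5 ')': depth becomes 0
  Position 6 '(': depth becomes 1
  Position 7 ')': depth becomes 0
  Position 8 '(': depth becomes 1
  Position 9 '(': depth becomes 2
  Position 10 '(': depth becomes 3
  Position 11 ')': depth becomes 2
  Position 12 ')': depth becomes 1
  Position 13 '(': depth becomes 2
  Position 14 ')': depth becomes 1
  Position 15 ')': depth becomes 0
Maximum depth reached: 3

3


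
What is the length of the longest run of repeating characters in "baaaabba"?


Input: "baaaabba"
Scanning for longest run:
  Position 1 ('a'): new char, reset run to 1
  Position 2 ('a'): continues run of 'a', length=2
  Position 3 ('a'): continues run of 'a', length=3
  Position 4 ('a'): continues run of 'a', length=4
  Position 5 ('b'): new char, reset run to 1
  Position 6 ('b'): continues run of 'b', length=2
  Position 7 ('a'): new char, reset run to 1
Longest run: 'a' with length 4

4


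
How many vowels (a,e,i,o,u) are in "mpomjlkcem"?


Input: mpomjlkcem
Checking each character:
  'm' at position 0: consonant
  'p' at position 1: consonant
  'o' at position 2: vowel (running total: 1)
  'm' at position 3: consonant
  'j' at position 4: consonant
  'l' at position 5: consonant
  'k' at position 6: consonant
  'c' at position 7: consonant
  'e' at position 8: vowel (running total: 2)
  'm' at position 9: consonant
Total vowels: 2

2


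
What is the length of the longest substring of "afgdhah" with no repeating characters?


Input: "afgdhah"
Sliding window (track last position of each char):
  Position 0 ('a'): window [0,0] length 1 -- new best
  Position 1 ('f'): window [0,1] length 2 -- new best
  Position 2 ('g'): window [0,2] length 3 -- new best
  Position 3 ('d'): window [0,3] length 4 -- new best
  Position 4 ('h'): window [0,4] length 5 -- new best
  Position 5 ('a'): repeat (last at 0), move window start to 1
  Position 5 ('a'): window [1,5] length 5
  Position 6 ('h'): repeat (last at 4), move window start to 5
  Position 6 ('h'): window [5,6] length 2
Longest substring with no repeats: "afgdh" with length 5

5


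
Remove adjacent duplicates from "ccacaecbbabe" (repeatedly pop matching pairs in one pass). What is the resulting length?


Input: ccacaecbbabe
Stack-based adjacent duplicate removal:
  Read 'c': push. Stack: c
  Read 'c': matches stack top 'c' => pop. Stack: (empty)
  Read 'a': push. Stack: a
  Read 'c': push. Stack: ac
  Read 'a': push. Stack: aca
  Read 'e': push. Stack: acae
  Read 'c': push. Stack: acaec
  Read 'b': push. Stack: acaecb
  Read 'b': matches stack top 'b' => pop. Stack: acaec
  Read 'a': push. Stack: acaeca
  Read 'b': push. Stack: acaecab
  Read 'e': push. Stack: acaecabe
Final stack: "acaecabe" (length 8)

8


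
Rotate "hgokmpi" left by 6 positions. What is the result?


Input: "hgokmpi", rotate left by 6
First 6 characters: "hgokmp"
Remaining characters: "i"
Concatenate remaining + first: "i" + "hgokmp" = "ihgokmp"

ihgokmp


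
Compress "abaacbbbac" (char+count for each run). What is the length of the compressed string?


Input: abaacbbbac
Runs:
  'a' x 1 => "a1"
  'b' x 1 => "b1"
  'a' x 2 => "a2"
  'c' x 1 => "c1"
  'b' x 3 => "b3"
  'a' x 1 => "a1"
  'c' x 1 => "c1"
Compressed: "a1b1a2c1b3a1c1"
Compressed length: 14

14


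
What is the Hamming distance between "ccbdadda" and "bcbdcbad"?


Comparing "ccbdadda" and "bcbdcbad" position by position:
  Position 0: 'c' vs 'b' => differ
  Position 1: 'c' vs 'c' => same
  Position 2: 'b' vs 'b' => same
  Position 3: 'd' vs 'd' => same
  Position 4: 'a' vs 'c' => differ
  Position 5: 'd' vs 'b' => differ
  Position 6: 'd' vs 'a' => differ
  Position 7: 'a' vs 'd' => differ
Total differences (Hamming distance): 5

5


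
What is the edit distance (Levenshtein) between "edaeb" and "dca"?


Computing edit distance: "edaeb" -> "dca"
DP table:
           d    c    a
      0    1    2    3
  e   1    1    2    3
  d   2    1    2    3
  a   3    2    2    2
  e   4    3    3    3
  b   5    4    4    4
Edit distance = dp[5][3] = 4

4


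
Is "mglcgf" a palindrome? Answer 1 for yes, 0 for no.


Input: mglcgf
Reversed: fgclgm
  Compare pos 0 ('m') with pos 5 ('f'): MISMATCH
  Compare pos 1 ('g') with pos 4 ('g'): match
  Compare pos 2 ('l') with pos 3 ('c'): MISMATCH
Result: not a palindrome

0


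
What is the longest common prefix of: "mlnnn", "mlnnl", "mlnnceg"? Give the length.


Words: mlnnn, mlnnl, mlnnceg
  Position 0: all 'm' => match
  Position 1: all 'l' => match
  Position 2: all 'n' => match
  Position 3: all 'n' => match
  Position 4: ('n', 'l', 'c') => mismatch, stop
LCP = "mlnn" (length 4)

4


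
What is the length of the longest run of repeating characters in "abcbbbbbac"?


Input: "abcbbbbbac"
Scanning for longest run:
  Position 1 ('b'): new char, reset run to 1
  Position 2 ('c'): new char, reset run to 1
  Position 3 ('b'): new char, reset run to 1
  Position 4 ('b'): continues run of 'b', length=2
  Position 5 ('b'): continues run of 'b', length=3
  Position 6 ('b'): continues run of 'b', length=4
  Position 7 ('b'): continues run of 'b', length=5
  Position 8 ('a'): new char, reset run to 1
  Position 9 ('c'): new char, reset run to 1
Longest run: 'b' with length 5

5


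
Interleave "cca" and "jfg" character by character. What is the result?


Interleaving "cca" and "jfg":
  Position 0: 'c' from first, 'j' from second => "cj"
  Position 1: 'c' from first, 'f' from second => "cf"
  Position 2: 'a' from first, 'g' from second => "ag"
Result: cjcfag

cjcfag


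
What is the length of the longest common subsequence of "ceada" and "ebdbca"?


LCS of "ceada" and "ebdbca"
DP table:
           e    b    d    b    c    a
      0    0    0    0    0    0    0
  c   0    0    0    0    0    1    1
  e   0    1    1    1    1    1    1
  a   0    1    1    1    1    1    2
  d   0    1    1    2    2    2    2
  a   0    1    1    2    2    2    3
LCS length = dp[5][6] = 3

3


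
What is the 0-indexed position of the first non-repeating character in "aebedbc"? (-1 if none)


Input: aebedbc
Character frequencies:
  'a': 1
  'b': 2
  'c': 1
  'd': 1
  'e': 2
Scanning left to right for freq == 1:
  Position 0 ('a'): unique! => answer = 0

0


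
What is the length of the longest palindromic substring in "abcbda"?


Input: "abcbda"
Checking substrings for palindromes:
  [1:4] "bcb" (len 3) => palindrome
Longest palindromic substring: "bcb" with length 3

3


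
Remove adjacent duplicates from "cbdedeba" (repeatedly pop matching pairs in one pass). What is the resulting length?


Input: cbdedeba
Stack-based adjacent duplicate removal:
  Read 'c': push. Stack: c
  Read 'b': push. Stack: cb
  Read 'd': push. Stack: cbd
  Read 'e': push. Stack: cbde
  Read 'd': push. Stack: cbded
  Read 'e': push. Stack: cbdede
  Read 'b': push. Stack: cbdedeb
  Read 'a': push. Stack: cbdedeba
Final stack: "cbdedeba" (length 8)

8


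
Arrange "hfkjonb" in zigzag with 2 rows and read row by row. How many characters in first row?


Zigzag "hfkjonb" into 2 rows:
Placing characters:
  'h' => row 0
  'f' => row 1
  'k' => row 0
  'j' => row 1
  'o' => row 0
  'n' => row 1
  'b' => row 0
Rows:
  Row 0: "hkob"
  Row 1: "fjn"
First row length: 4

4


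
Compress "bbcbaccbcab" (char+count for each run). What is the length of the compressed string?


Input: bbcbaccbcab
Runs:
  'b' x 2 => "b2"
  'c' x 1 => "c1"
  'b' x 1 => "b1"
  'a' x 1 => "a1"
  'c' x 2 => "c2"
  'b' x 1 => "b1"
  'c' x 1 => "c1"
  'a' x 1 => "a1"
  'b' x 1 => "b1"
Compressed: "b2c1b1a1c2b1c1a1b1"
Compressed length: 18

18


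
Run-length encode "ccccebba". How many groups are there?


Input: ccccebba
Scanning for consecutive runs:
  Group 1: 'c' x 4 (positions 0-3)
  Group 2: 'e' x 1 (positions 4-4)
  Group 3: 'b' x 2 (positions 5-6)
  Group 4: 'a' x 1 (positions 7-7)
Total groups: 4

4


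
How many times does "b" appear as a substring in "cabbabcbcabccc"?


Searching for "b" in "cabbabcbcabccc"
Scanning each position:
  Position 0: "c" => no
  Position 1: "a" => no
  Position 2: "b" => MATCH
  Position 3: "b" => MATCH
  Position 4: "a" => no
  Position 5: "b" => MATCH
  Position 6: "c" => no
  Position 7: "b" => MATCH
  Position 8: "c" => no
  Position 9: "a" => no
  Position 10: "b" => MATCH
  Position 11: "c" => no
  Position 12: "c" => no
  Position 13: "c" => no
Total occurrences: 5

5


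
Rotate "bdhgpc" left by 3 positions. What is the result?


Input: "bdhgpc", rotate left by 3
First 3 characters: "bdh"
Remaining characters: "gpc"
Concatenate remaining + first: "gpc" + "bdh" = "gpcbdh"

gpcbdh


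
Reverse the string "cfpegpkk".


Input: cfpegpkk
Reading characters right to left:
  Position 7: 'k'
  Position 6: 'k'
  Position 5: 'p'
  Position 4: 'g'
  Position 3: 'e'
  Position 2: 'p'
  Position 1: 'f'
  Position 0: 'c'
Reversed: kkpgepfc

kkpgepfc


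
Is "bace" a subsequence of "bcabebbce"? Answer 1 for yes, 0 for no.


Check if "bace" is a subsequence of "bcabebbce"
Greedy scan:
  Position 0 ('b'): matches sub[0] = 'b'
  Position 1 ('c'): no match needed
  Position 2 ('a'): matches sub[1] = 'a'
  Position 3 ('b'): no match needed
  Position 4 ('e'): no match needed
  Position 5 ('b'): no match needed
  Position 6 ('b'): no match needed
  Position 7 ('c'): matches sub[2] = 'c'
  Position 8 ('e'): matches sub[3] = 'e'
All 4 characters matched => is a subsequence

1


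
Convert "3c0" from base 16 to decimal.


Input: "3c0" in base 16
Positional expansion:
  Digit '3' (value 3) x 16^2 = 768
  Digit 'c' (value 12) x 16^1 = 192
  Digit '0' (value 0) x 16^0 = 0
Sum = 960

960


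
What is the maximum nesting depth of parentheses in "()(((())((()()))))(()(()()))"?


Input: "()(((())((()()))))(()(()()))"
Tracking depth:
  Position 0 '(': depth becomes 1
  Position 1 ')': depth becomes 0
  Position 2 '(': depth becomes 1
  Position 3 '(': depth becomes 2
  Position 4 '(': depth becomes 3
  Position 5 '(': depth becomes 4
  Position 6 ')': depth becomes 3
  Position 7 ')': depth becomes 2
  Position 8 '(': depth becomes 3
  Position 9 '(': depth becomes 4
  Position 10 '(': depth becomes 5
  Position 11 ')': depth becomes 4
  Position 12 '(': depth becomes 5
  Position 13 ')': depth becomes 4
  Position 14 ')': depth becomes 3
  Position 15 ')': depth becomes 2
  Position 16 ')': depth becomes 1
  Position 17 ')': depth becomes 0
  Position 18 '(': depth becomes 1
  Position 19 '(': depth becomes 2
  Position 20 ')': depth becomes 1
  Position 21 '(': depth becomes 2
  Position 22 '(': depth becomes 3
  Position 23 ')': depth becomes 2
  Position 24 '(': depth becomes 3
  Position 25 ')': depth becomes 2
  Position 26 ')': depth becomes 1
  Position 27 ')': depth becomes 0
Maximum depth reached: 5

5


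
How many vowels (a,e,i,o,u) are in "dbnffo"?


Input: dbnffo
Checking each character:
  'd' at position 0: consonant
  'b' at position 1: consonant
  'n' at position 2: consonant
  'f' at position 3: consonant
  'f' at position 4: consonant
  'o' at position 5: vowel (running total: 1)
Total vowels: 1

1


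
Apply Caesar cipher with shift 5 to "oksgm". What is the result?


Caesar cipher: shift "oksgm" by 5
  'o' (pos 14) + 5 = pos 19 = 't'
  'k' (pos 10) + 5 = pos 15 = 'p'
  's' (pos 18) + 5 = pos 23 = 'x'
  'g' (pos 6) + 5 = pos 11 = 'l'
  'm' (pos 12) + 5 = pos 17 = 'r'
Result: tpxlr

tpxlr


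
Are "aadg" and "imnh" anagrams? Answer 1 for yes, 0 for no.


Strings: "aadg", "imnh"
Sorted first:  aadg
Sorted second: himn
Differ at position 0: 'a' vs 'h' => not anagrams

0


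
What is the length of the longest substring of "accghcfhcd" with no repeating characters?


Input: "accghcfhcd"
Sliding window (track last position of each char):
  Position 0 ('a'): window [0,0] length 1 -- new best
  Position 1 ('c'): window [0,1] length 2 -- new best
  Position 2 ('c'): repeat (last at 1), move window start to 2
  Position 2 ('c'): window [2,2] length 1
  Position 3 ('g'): window [2,3] length 2
  Position 4 ('h'): window [2,4] length 3 -- new best
  Position 5 ('c'): repeat (last at 2), move window start to 3
  Position 5 ('c'): window [3,5] length 3
  Position 6 ('f'): window [3,6] length 4 -- new best
  Position 7 ('h'): repeat (last at 4), move window start to 5
  Position 7 ('h'): window [5,7] length 3
  Position 8 ('c'): repeat (last at 5), move window start to 6
  Position 8 ('c'): window [6,8] length 3
  Position 9 ('d'): window [6,9] length 4
Longest substring with no repeats: "ghcf" with length 4

4


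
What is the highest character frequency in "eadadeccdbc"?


Input: eadadeccdbc
Character counts:
  'a': 2
  'b': 1
  'c': 3
  'd': 3
  'e': 2
Maximum frequency: 3

3


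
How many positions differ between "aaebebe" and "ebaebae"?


Comparing "aaebebe" and "ebaebae" position by position:
  Position 0: 'a' vs 'e' => DIFFER
  Position 1: 'a' vs 'b' => DIFFER
  Position 2: 'e' vs 'a' => DIFFER
  Position 3: 'b' vs 'e' => DIFFER
  Position 4: 'e' vs 'b' => DIFFER
  Position 5: 'b' vs 'a' => DIFFER
  Position 6: 'e' vs 'e' => same
Positions that differ: 6

6


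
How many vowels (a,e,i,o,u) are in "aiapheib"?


Input: aiapheib
Checking each character:
  'a' at position 0: vowel (running total: 1)
  'i' at position 1: vowel (running total: 2)
  'a' at position 2: vowel (running total: 3)
  'p' at position 3: consonant
  'h' at position 4: consonant
  'e' at position 5: vowel (running total: 4)
  'i' at position 6: vowel (running total: 5)
  'b' at position 7: consonant
Total vowels: 5

5


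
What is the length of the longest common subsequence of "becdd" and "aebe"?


LCS of "becdd" and "aebe"
DP table:
           a    e    b    e
      0    0    0    0    0
  b   0    0    0    1    1
  e   0    0    1    1    2
  c   0    0    1    1    2
  d   0    0    1    1    2
  d   0    0    1    1    2
LCS length = dp[5][4] = 2

2


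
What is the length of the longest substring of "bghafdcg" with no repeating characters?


Input: "bghafdcg"
Sliding window (track last position of each char):
  Position 0 ('b'): window [0,0] length 1 -- new best
  Position 1 ('g'): window [0,1] length 2 -- new best
  Position 2 ('h'): window [0,2] length 3 -- new best
  Position 3 ('a'): window [0,3] length 4 -- new best
  Position 4 ('f'): window [0,4] length 5 -- new best
  Position 5 ('d'): window [0,5] length 6 -- new best
  Position 6 ('c'): window [0,6] length 7 -- new best
  Position 7 ('g'): repeat (last at 1), move window start to 2
  Position 7 ('g'): window [2,7] length 6
Longest substring with no repeats: "bghafdc" with length 7

7


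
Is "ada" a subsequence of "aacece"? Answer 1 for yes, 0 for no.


Check if "ada" is a subsequence of "aacece"
Greedy scan:
  Position 0 ('a'): matches sub[0] = 'a'
  Position 1 ('a'): no match needed
  Position 2 ('c'): no match needed
  Position 3 ('e'): no match needed
  Position 4 ('c'): no match needed
  Position 5 ('e'): no match needed
Only matched 1/3 characters => not a subsequence

0


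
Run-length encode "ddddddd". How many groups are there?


Input: ddddddd
Scanning for consecutive runs:
  Group 1: 'd' x 7 (positions 0-6)
Total groups: 1

1


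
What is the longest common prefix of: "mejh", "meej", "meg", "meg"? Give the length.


Words: mejh, meej, meg, meg
  Position 0: all 'm' => match
  Position 1: all 'e' => match
  Position 2: ('j', 'e', 'g', 'g') => mismatch, stop
LCP = "me" (length 2)

2


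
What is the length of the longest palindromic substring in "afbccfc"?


Input: "afbccfc"
Checking substrings for palindromes:
  [4:7] "cfc" (len 3) => palindrome
  [3:5] "cc" (len 2) => palindrome
Longest palindromic substring: "cfc" with length 3

3


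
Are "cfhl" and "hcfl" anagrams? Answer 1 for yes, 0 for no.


Strings: "cfhl", "hcfl"
Sorted first:  cfhl
Sorted second: cfhl
Sorted forms match => anagrams

1


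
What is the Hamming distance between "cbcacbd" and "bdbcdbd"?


Comparing "cbcacbd" and "bdbcdbd" position by position:
  Position 0: 'c' vs 'b' => differ
  Position 1: 'b' vs 'd' => differ
  Position 2: 'c' vs 'b' => differ
  Position 3: 'a' vs 'c' => differ
  Position 4: 'c' vs 'd' => differ
  Position 5: 'b' vs 'b' => same
  Position 6: 'd' vs 'd' => same
Total differences (Hamming distance): 5

5


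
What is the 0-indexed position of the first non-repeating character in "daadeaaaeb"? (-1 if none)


Input: daadeaaaeb
Character frequencies:
  'a': 5
  'b': 1
  'd': 2
  'e': 2
Scanning left to right for freq == 1:
  Position 0 ('d'): freq=2, skip
  Position 1 ('a'): freq=5, skip
  Position 2 ('a'): freq=5, skip
  Position 3 ('d'): freq=2, skip
  Position 4 ('e'): freq=2, skip
  Position 5 ('a'): freq=5, skip
  Position 6 ('a'): freq=5, skip
  Position 7 ('a'): freq=5, skip
  Position 8 ('e'): freq=2, skip
  Position 9 ('b'): unique! => answer = 9

9


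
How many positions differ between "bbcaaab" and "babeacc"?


Comparing "bbcaaab" and "babeacc" position by position:
  Position 0: 'b' vs 'b' => same
  Position 1: 'b' vs 'a' => DIFFER
  Position 2: 'c' vs 'b' => DIFFER
  Position 3: 'a' vs 'e' => DIFFER
  Position 4: 'a' vs 'a' => same
  Position 5: 'a' vs 'c' => DIFFER
  Position 6: 'b' vs 'c' => DIFFER
Positions that differ: 5

5


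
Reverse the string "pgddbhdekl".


Input: pgddbhdekl
Reading characters right to left:
  Position 9: 'l'
  Position 8: 'k'
  Position 7: 'e'
  Position 6: 'd'
  Position 5: 'h'
  Position 4: 'b'
  Position 3: 'd'
  Position 2: 'd'
  Position 1: 'g'
  Position 0: 'p'
Reversed: lkedhbddgp

lkedhbddgp


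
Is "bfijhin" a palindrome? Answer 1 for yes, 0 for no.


Input: bfijhin
Reversed: nihjifb
  Compare pos 0 ('b') with pos 6 ('n'): MISMATCH
  Compare pos 1 ('f') with pos 5 ('i'): MISMATCH
  Compare pos 2 ('i') with pos 4 ('h'): MISMATCH
Result: not a palindrome

0


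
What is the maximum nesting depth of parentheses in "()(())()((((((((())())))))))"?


Input: "()(())()((((((((())())))))))"
Tracking depth:
  Position 0 '(': depth becomes 1
  Position 1 ')': depth becomes 0
  Position 2 '(': depth becomes 1
  Position 3 '(': depth becomes 2
  Position 4 ')': depth becomes 1
  Position 5 ')': depth becomes 0
  Position 6 '(': depth becomes 1
  Position 7 ')': depth becomes 0
  Position 8 '(': depth becomes 1
  Position 9 '(': depth becomes 2
  Position 10 '(': depth becomes 3
  Position 11 '(': depth becomes 4
  Position 12 '(': depth becomes 5
  Position 13 '(': depth becomes 6
  Position 14 '(': depth becomes 7
  Position 15 '(': depth becomes 8
  Position 16 '(': depth becomes 9
  Position 17 ')': depth becomes 8
  Position 18 ')': depth becomes 7
  Position 19 '(': depth becomes 8
  Position 20 ')': depth becomes 7
  Position 21 ')': depth becomes 6
  Position 22 ')': depth becomes 5
  Position 23 ')': depth becomes 4
  Position 24 ')': depth becomes 3
  Position 25 ')': depth becomes 2
  Position 26 ')': depth becomes 1
  Position 27 ')': depth becomes 0
Maximum depth reached: 9

9


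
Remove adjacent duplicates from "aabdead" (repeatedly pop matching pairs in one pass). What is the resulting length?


Input: aabdead
Stack-based adjacent duplicate removal:
  Read 'a': push. Stack: a
  Read 'a': matches stack top 'a' => pop. Stack: (empty)
  Read 'b': push. Stack: b
  Read 'd': push. Stack: bd
  Read 'e': push. Stack: bde
  Read 'a': push. Stack: bdea
  Read 'd': push. Stack: bdead
Final stack: "bdead" (length 5)

5


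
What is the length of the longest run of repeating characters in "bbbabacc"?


Input: "bbbabacc"
Scanning for longest run:
  Position 1 ('b'): continues run of 'b', length=2
  Position 2 ('b'): continues run of 'b', length=3
  Position 3 ('a'): new char, reset run to 1
  Position 4 ('b'): new char, reset run to 1
  Position 5 ('a'): new char, reset run to 1
  Position 6 ('c'): new char, reset run to 1
  Position 7 ('c'): continues run of 'c', length=2
Longest run: 'b' with length 3

3


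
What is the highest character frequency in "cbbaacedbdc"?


Input: cbbaacedbdc
Character counts:
  'a': 2
  'b': 3
  'c': 3
  'd': 2
  'e': 1
Maximum frequency: 3

3


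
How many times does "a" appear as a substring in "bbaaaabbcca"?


Searching for "a" in "bbaaaabbcca"
Scanning each position:
  Position 0: "b" => no
  Position 1: "b" => no
  Position 2: "a" => MATCH
  Position 3: "a" => MATCH
  Position 4: "a" => MATCH
  Position 5: "a" => MATCH
  Position 6: "b" => no
  Position 7: "b" => no
  Position 8: "c" => no
  Position 9: "c" => no
  Position 10: "a" => MATCH
Total occurrences: 5

5


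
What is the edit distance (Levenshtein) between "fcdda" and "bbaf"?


Computing edit distance: "fcdda" -> "bbaf"
DP table:
           b    b    a    f
      0    1    2    3    4
  f   1    1    2    3    3
  c   2    2    2    3    4
  d   3    3    3    3    4
  d   4    4    4    4    4
  a   5    5    5    4    5
Edit distance = dp[5][4] = 5

5


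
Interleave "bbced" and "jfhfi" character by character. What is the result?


Interleaving "bbced" and "jfhfi":
  Position 0: 'b' from first, 'j' from second => "bj"
  Position 1: 'b' from first, 'f' from second => "bf"
  Position 2: 'c' from first, 'h' from second => "ch"
  Position 3: 'e' from first, 'f' from second => "ef"
  Position 4: 'd' from first, 'i' from second => "di"
Result: bjbfchefdi

bjbfchefdi


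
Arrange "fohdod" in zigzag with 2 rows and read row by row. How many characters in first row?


Zigzag "fohdod" into 2 rows:
Placing characters:
  'f' => row 0
  'o' => row 1
  'h' => row 0
  'd' => row 1
  'o' => row 0
  'd' => row 1
Rows:
  Row 0: "fho"
  Row 1: "odd"
First row length: 3

3


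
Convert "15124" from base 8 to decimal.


Input: "15124" in base 8
Positional expansion:
  Digit '1' (value 1) x 8^4 = 4096
  Digit '5' (value 5) x 8^3 = 2560
  Digit '1' (value 1) x 8^2 = 64
  Digit '2' (value 2) x 8^1 = 16
  Digit '4' (value 4) x 8^0 = 4
Sum = 6740

6740


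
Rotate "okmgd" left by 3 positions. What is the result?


Input: "okmgd", rotate left by 3
First 3 characters: "okm"
Remaining characters: "gd"
Concatenate remaining + first: "gd" + "okm" = "gdokm"

gdokm


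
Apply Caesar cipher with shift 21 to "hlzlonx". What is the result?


Caesar cipher: shift "hlzlonx" by 21
  'h' (pos 7) + 21 = pos 2 = 'c'
  'l' (pos 11) + 21 = pos 6 = 'g'
  'z' (pos 25) + 21 = pos 20 = 'u'
  'l' (pos 11) + 21 = pos 6 = 'g'
  'o' (pos 14) + 21 = pos 9 = 'j'
  'n' (pos 13) + 21 = pos 8 = 'i'
  'x' (pos 23) + 21 = pos 18 = 's'
Result: cgugjis

cgugjis


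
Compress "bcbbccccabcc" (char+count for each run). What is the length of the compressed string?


Input: bcbbccccabcc
Runs:
  'b' x 1 => "b1"
  'c' x 1 => "c1"
  'b' x 2 => "b2"
  'c' x 4 => "c4"
  'a' x 1 => "a1"
  'b' x 1 => "b1"
  'c' x 2 => "c2"
Compressed: "b1c1b2c4a1b1c2"
Compressed length: 14

14
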